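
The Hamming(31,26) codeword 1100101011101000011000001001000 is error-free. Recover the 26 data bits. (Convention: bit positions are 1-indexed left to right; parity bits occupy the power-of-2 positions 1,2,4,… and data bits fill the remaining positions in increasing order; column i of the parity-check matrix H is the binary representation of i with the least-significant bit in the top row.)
Parity bits occupy power-of-2 positions; data bits are at positions {3,5,6,7,9,10,11,12,13,14,15,17,18,19,20,21,22,23,24,25,26,27,28,29,30,31} (1-indexed).
Extract: c[3]=0 c[5]=1 c[6]=0 c[7]=1 c[9]=1 c[10]=1 c[11]=1 c[12]=0 c[13]=1 c[14]=0 c[15]=0 c[17]=0 c[18]=1 c[19]=1 c[20]=0 c[21]=0 c[22]=0 c[23]=0 c[24]=0 c[25]=1 c[26]=0 c[27]=0 c[28]=1 c[29]=0 c[30]=0 c[31]=0
Data = 01011110100011000001001000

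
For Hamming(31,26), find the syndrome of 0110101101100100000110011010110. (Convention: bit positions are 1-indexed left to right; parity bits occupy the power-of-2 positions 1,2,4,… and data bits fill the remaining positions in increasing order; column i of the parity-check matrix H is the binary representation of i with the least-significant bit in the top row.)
Syndrome s = H · r^T (mod 2), r = 0110101101100100000110011010110:
  s[0] = (1010101010101010101010101010101)·(0110101101100100000110011010110) mod 2 = 0+0+1+0+1+0+1+0+0+0+1+0+0+0+0+0+0+0+0+0+1+0+0+0+1+0+1+0+1+0+0 mod 2 = 0
  s[1] = (0110011001100110011001100110011)·(0110101101100100000110011010110) mod 2 = 0+1+1+0+0+0+1+0+0+1+1+0+0+1+0+0+0+0+0+0+0+0+0+0+0+0+1+0+0+1+0 mod 2 = 0
  s[2] = (0001111000011110000111100001111)·(0110101101100100000110011010110) mod 2 = 0+0+0+0+1+0+1+0+0+0+0+0+0+1+0+0+0+0+0+1+1+0+0+0+0+0+0+0+1+1+0 mod 2 = 1
  s[3] = (0000000111111110000000011111111)·(0110101101100100000110011010110) mod 2 = 0+0+0+0+0+0+0+1+0+1+1+0+0+1+0+0+0+0+0+0+0+0+0+1+1+0+1+0+1+1+0 mod 2 = 1
  s[4] = (0000000000000001111111111111111)·(0110101101100100000110011010110) mod 2 = 0+0+0+0+0+0+0+0+0+0+0+0+0+0+0+0+0+0+0+1+1+0+0+1+1+0+1+0+1+1+0 mod 2 = 1
Syndrome = 00111
Non-zero syndrome: error at position 28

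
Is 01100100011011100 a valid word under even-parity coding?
Sum of all bits: 0+1+1+0+0+1+0+0+0+1+1+0+1+1+1+0+0 = 8; 8 mod 2 = 0. Result is 0 → valid parity.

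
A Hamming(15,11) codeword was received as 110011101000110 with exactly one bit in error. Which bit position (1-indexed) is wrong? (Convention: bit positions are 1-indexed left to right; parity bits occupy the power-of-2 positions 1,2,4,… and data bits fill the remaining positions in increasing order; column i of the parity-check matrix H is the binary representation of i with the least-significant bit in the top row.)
Syndrome s = H · r^T (mod 2), r = 110011101000110:
  s[0] = (101010101010101)·(110011101000110) mod 2 = 1+0+0+0+1+0+1+0+1+0+0+0+1+0+0 mod 2 = 1
  s[1] = (011001100110011)·(110011101000110) mod 2 = 0+1+0+0+0+1+1+0+0+0+0+0+0+1+0 mod 2 = 0
  s[2] = (000111100001111)·(110011101000110) mod 2 = 0+0+0+0+1+1+1+0+0+0+0+0+1+1+0 mod 2 = 1
  s[3] = (000000011111111)·(110011101000110) mod 2 = 0+0+0+0+0+0+0+0+1+0+0+0+1+1+0 mod 2 = 1
Syndrome = 1011
Column i of H is the binary representation of i, so the syndrome is the binary index of the flipped bit.
Read s = 1011 with s[0] as LSB: 1·2^0 + 0·2^1 + 1·2^2 + 1·2^3 = 13.
Error is at bit position 13.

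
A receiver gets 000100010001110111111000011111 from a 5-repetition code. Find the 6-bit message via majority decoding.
Split into 5-bit blocks and majority-vote each:
  block 1 = 00010: 1 ones, 4 zeros → 0
  block 2 = 00100: 1 ones, 4 zeros → 0
  block 3 = 01110: 3 ones, 2 zeros → 1
  block 4 = 11111: 5 ones, 0 zeros → 1
  block 5 = 10000: 1 ones, 4 zeros → 0
  block 6 = 11111: 5 ones, 0 zeros → 1
Decoded = 001101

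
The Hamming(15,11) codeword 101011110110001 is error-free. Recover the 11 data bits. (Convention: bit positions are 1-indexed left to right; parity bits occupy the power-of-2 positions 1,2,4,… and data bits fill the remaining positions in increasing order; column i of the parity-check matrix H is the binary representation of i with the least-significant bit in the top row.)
Parity bits occupy power-of-2 positions; data bits are at positions {3,5,6,7,9,10,11,12,13,14,15} (1-indexed).
Extract: c[3]=1 c[5]=1 c[6]=1 c[7]=1 c[9]=0 c[10]=1 c[11]=1 c[12]=0 c[13]=0 c[14]=0 c[15]=1
Data = 11110110001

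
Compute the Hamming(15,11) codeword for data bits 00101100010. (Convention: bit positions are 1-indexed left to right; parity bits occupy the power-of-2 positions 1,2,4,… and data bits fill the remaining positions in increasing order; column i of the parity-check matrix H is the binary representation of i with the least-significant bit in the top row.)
Codeword c = d · G (mod 2), d = 00101100010:
  c[0] = d·G[:,0] = (00101100010)·(11011010101) mod 2 = 0+0+0+0+1+0+0+0+0+0+0 mod 2 = 1
  c[1] = d·G[:,1] = (00101100010)·(10110110011) mod 2 = 0+0+1+0+0+1+0+0+0+1+0 mod 2 = 1
  c[2] = d·G[:,2] = (00101100010)·(10000000000) mod 2 = 0+0+0+0+0+0+0+0+0+0+0 mod 2 = 0
  c[3] = d·G[:,3] = (00101100010)·(01110001111) mod 2 = 0+0+1+0+0+0+0+0+0+1+0 mod 2 = 0
  c[4] = d·G[:,4] = (00101100010)·(01000000000) mod 2 = 0+0+0+0+0+0+0+0+0+0+0 mod 2 = 0
  c[5] = d·G[:,5] = (00101100010)·(00100000000) mod 2 = 0+0+1+0+0+0+0+0+0+0+0 mod 2 = 1
  c[6] = d·G[:,6] = (00101100010)·(00010000000) mod 2 = 0+0+0+0+0+0+0+0+0+0+0 mod 2 = 0
  c[7] = d·G[:,7] = (00101100010)·(00001111111) mod 2 = 0+0+0+0+1+1+0+0+0+1+0 mod 2 = 1
  c[8] = d·G[:,8] = (00101100010)·(00001000000) mod 2 = 0+0+0+0+1+0+0+0+0+0+0 mod 2 = 1
  c[9] = d·G[:,9] = (00101100010)·(00000100000) mod 2 = 0+0+0+0+0+1+0+0+0+0+0 mod 2 = 1
  c[10] = d·G[:,10] = (00101100010)·(00000010000) mod 2 = 0+0+0+0+0+0+0+0+0+0+0 mod 2 = 0
  c[11] = d·G[:,11] = (00101100010)·(00000001000) mod 2 = 0+0+0+0+0+0+0+0+0+0+0 mod 2 = 0
  c[12] = d·G[:,12] = (00101100010)·(00000000100) mod 2 = 0+0+0+0+0+0+0+0+0+0+0 mod 2 = 0
  c[13] = d·G[:,13] = (00101100010)·(00000000010) mod 2 = 0+0+0+0+0+0+0+0+0+1+0 mod 2 = 1
  c[14] = d·G[:,14] = (00101100010)·(00000000001) mod 2 = 0+0+0+0+0+0+0+0+0+0+0 mod 2 = 0
Codeword = 110001011100010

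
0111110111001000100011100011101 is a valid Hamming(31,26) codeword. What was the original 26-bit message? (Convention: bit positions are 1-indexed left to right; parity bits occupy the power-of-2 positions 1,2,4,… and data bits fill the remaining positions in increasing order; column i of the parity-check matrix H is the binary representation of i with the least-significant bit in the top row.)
Parity bits occupy power-of-2 positions; data bits are at positions {3,5,6,7,9,10,11,12,13,14,15,17,18,19,20,21,22,23,24,25,26,27,28,29,30,31} (1-indexed).
Extract: c[3]=1 c[5]=1 c[6]=1 c[7]=0 c[9]=1 c[10]=1 c[11]=0 c[12]=0 c[13]=1 c[14]=0 c[15]=0 c[17]=1 c[18]=0 c[19]=0 c[20]=0 c[21]=1 c[22]=1 c[23]=1 c[24]=0 c[25]=0 c[26]=0 c[27]=1 c[28]=1 c[29]=1 c[30]=0 c[31]=1
Data = 11101100100100011100011101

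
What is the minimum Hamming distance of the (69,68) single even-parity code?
d_min = 2 (flipping one data bit also flips the parity bit, so the two closest codewords differ in exactly 2 positions).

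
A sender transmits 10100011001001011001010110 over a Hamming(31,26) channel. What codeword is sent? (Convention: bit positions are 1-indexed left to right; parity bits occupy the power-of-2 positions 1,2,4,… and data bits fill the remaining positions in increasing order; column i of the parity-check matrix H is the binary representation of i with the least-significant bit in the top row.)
Codeword c = d · G (mod 2), d = 10100011001001011001010110:
  c[0] = d·G[:,0] = (10100011001001011001010110)·(11011010101101010101010101) mod 2 = 1+0+0+0+0+0+1+0+0+0+1+0+0+1+0+1+0+0+0+1+0+1+0+1+0+0 mod 2 = 0
  c[1] = d·G[:,1] = (10100011001001011001010110)·(10110110011011001100110011) mod 2 = 1+0+1+0+0+0+1+0+0+0+1+0+0+1+0+0+1+0+0+0+0+1+0+0+1+0 mod 2 = 0
  c[2] = d·G[:,2] = (10100011001001011001010110)·(10000000000000000000000000) mod 2 = 1+0+0+0+0+0+0+0+0+0+0+0+0+0+0+0+0+0+0+0+0+0+0+0+0+0 mod 2 = 1
  c[3] = d·G[:,3] = (10100011001001011001010110)·(01110001111000111100001111) mod 2 = 0+0+1+0+0+0+0+1+0+0+1+0+0+0+0+1+1+0+0+0+0+0+0+1+1+0 mod 2 = 1
  c[4] = d·G[:,4] = (10100011001001011001010110)·(01000000000000000000000000) mod 2 = 0+0+0+0+0+0+0+0+0+0+0+0+0+0+0+0+0+0+0+0+0+0+0+0+0+0 mod 2 = 0
  c[5] = d·G[:,5] = (10100011001001011001010110)·(00100000000000000000000000) mod 2 = 0+0+1+0+0+0+0+0+0+0+0+0+0+0+0+0+0+0+0+0+0+0+0+0+0+0 mod 2 = 1
  c[6] = d·G[:,6] = (10100011001001011001010110)·(00010000000000000000000000) mod 2 = 0+0+0+0+0+0+0+0+0+0+0+0+0+0+0+0+0+0+0+0+0+0+0+0+0+0 mod 2 = 0
  c[7] = d·G[:,7] = (10100011001001011001010110)·(00001111111000000011111111) mod 2 = 0+0+0+0+0+0+1+1+0+0+1+0+0+0+0+0+0+0+0+1+0+1+0+1+1+0 mod 2 = 1
  c[8] = d·G[:,8] = (10100011001001011001010110)·(00001000000000000000000000) mod 2 = 0+0+0+0+0+0+0+0+0+0+0+0+0+0+0+0+0+0+0+0+0+0+0+0+0+0 mod 2 = 0
  c[9] = d·G[:,9] = (10100011001001011001010110)·(00000100000000000000000000) mod 2 = 0+0+0+0+0+0+0+0+0+0+0+0+0+0+0+0+0+0+0+0+0+0+0+0+0+0 mod 2 = 0
  c[10] = d·G[:,10] = (10100011001001011001010110)·(00000010000000000000000000) mod 2 = 0+0+0+0+0+0+1+0+0+0+0+0+0+0+0+0+0+0+0+0+0+0+0+0+0+0 mod 2 = 1
  c[11] = d·G[:,11] = (10100011001001011001010110)·(00000001000000000000000000) mod 2 = 0+0+0+0+0+0+0+1+0+0+0+0+0+0+0+0+0+0+0+0+0+0+0+0+0+0 mod 2 = 1
  c[12] = d·G[:,12] = (10100011001001011001010110)·(00000000100000000000000000) mod 2 = 0+0+0+0+0+0+0+0+0+0+0+0+0+0+0+0+0+0+0+0+0+0+0+0+0+0 mod 2 = 0
  c[13] = d·G[:,13] = (10100011001001011001010110)·(00000000010000000000000000) mod 2 = 0+0+0+0+0+0+0+0+0+0+0+0+0+0+0+0+0+0+0+0+0+0+0+0+0+0 mod 2 = 0
  c[14] = d·G[:,14] = (10100011001001011001010110)·(00000000001000000000000000) mod 2 = 0+0+0+0+0+0+0+0+0+0+1+0+0+0+0+0+0+0+0+0+0+0+0+0+0+0 mod 2 = 1
  c[15] = d·G[:,15] = (10100011001001011001010110)·(00000000000111111111111111) mod 2 = 0+0+0+0+0+0+0+0+0+0+0+0+0+1+0+1+1+0+0+1+0+1+0+1+1+0 mod 2 = 1
  c[16] = d·G[:,16] = (10100011001001011001010110)·(00000000000100000000000000) mod 2 = 0+0+0+0+0+0+0+0+0+0+0+0+0+0+0+0+0+0+0+0+0+0+0+0+0+0 mod 2 = 0
  c[17] = d·G[:,17] = (10100011001001011001010110)·(00000000000010000000000000) mod 2 = 0+0+0+0+0+0+0+0+0+0+0+0+0+0+0+0+0+0+0+0+0+0+0+0+0+0 mod 2 = 0
  c[18] = d·G[:,18] = (10100011001001011001010110)·(00000000000001000000000000) mod 2 = 0+0+0+0+0+0+0+0+0+0+0+0+0+1+0+0+0+0+0+0+0+0+0+0+0+0 mod 2 = 1
  c[19] = d·G[:,19] = (10100011001001011001010110)·(00000000000000100000000000) mod 2 = 0+0+0+0+0+0+0+0+0+0+0+0+0+0+0+0+0+0+0+0+0+0+0+0+0+0 mod 2 = 0
  c[20] = d·G[:,20] = (10100011001001011001010110)·(00000000000000010000000000) mod 2 = 0+0+0+0+0+0+0+0+0+0+0+0+0+0+0+1+0+0+0+0+0+0+0+0+0+0 mod 2 = 1
  c[21] = d·G[:,21] = (10100011001001011001010110)·(00000000000000001000000000) mod 2 = 0+0+0+0+0+0+0+0+0+0+0+0+0+0+0+0+1+0+0+0+0+0+0+0+0+0 mod 2 = 1
  c[22] = d·G[:,22] = (10100011001001011001010110)·(00000000000000000100000000) mod 2 = 0+0+0+0+0+0+0+0+0+0+0+0+0+0+0+0+0+0+0+0+0+0+0+0+0+0 mod 2 = 0
  c[23] = d·G[:,23] = (10100011001001011001010110)·(00000000000000000010000000) mod 2 = 0+0+0+0+0+0+0+0+0+0+0+0+0+0+0+0+0+0+0+0+0+0+0+0+0+0 mod 2 = 0
  c[24] = d·G[:,24] = (10100011001001011001010110)·(00000000000000000001000000) mod 2 = 0+0+0+0+0+0+0+0+0+0+0+0+0+0+0+0+0+0+0+1+0+0+0+0+0+0 mod 2 = 1
  c[25] = d·G[:,25] = (10100011001001011001010110)·(00000000000000000000100000) mod 2 = 0+0+0+0+0+0+0+0+0+0+0+0+0+0+0+0+0+0+0+0+0+0+0+0+0+0 mod 2 = 0
  c[26] = d·G[:,26] = (10100011001001011001010110)·(00000000000000000000010000) mod 2 = 0+0+0+0+0+0+0+0+0+0+0+0+0+0+0+0+0+0+0+0+0+1+0+0+0+0 mod 2 = 1
  c[27] = d·G[:,27] = (10100011001001011001010110)·(00000000000000000000001000) mod 2 = 0+0+0+0+0+0+0+0+0+0+0+0+0+0+0+0+0+0+0+0+0+0+0+0+0+0 mod 2 = 0
  c[28] = d·G[:,28] = (10100011001001011001010110)·(00000000000000000000000100) mod 2 = 0+0+0+0+0+0+0+0+0+0+0+0+0+0+0+0+0+0+0+0+0+0+0+1+0+0 mod 2 = 1
  c[29] = d·G[:,29] = (10100011001001011001010110)·(00000000000000000000000010) mod 2 = 0+0+0+0+0+0+0+0+0+0+0+0+0+0+0+0+0+0+0+0+0+0+0+0+1+0 mod 2 = 1
  c[30] = d·G[:,30] = (10100011001001011001010110)·(00000000000000000000000001) mod 2 = 0+0+0+0+0+0+0+0+0+0+0+0+0+0+0+0+0+0+0+0+0+0+0+0+0+0 mod 2 = 0
Codeword = 0011010100110011001011001010110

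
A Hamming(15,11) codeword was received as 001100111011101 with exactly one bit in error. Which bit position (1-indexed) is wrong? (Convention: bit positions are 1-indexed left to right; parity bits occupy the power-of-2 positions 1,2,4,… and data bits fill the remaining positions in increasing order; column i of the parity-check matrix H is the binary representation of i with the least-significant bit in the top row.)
Syndrome s = H · r^T (mod 2), r = 001100111011101:
  s[0] = (101010101010101)·(001100111011101) mod 2 = 0+0+1+0+0+0+1+0+1+0+1+0+1+0+1 mod 2 = 0
  s[1] = (011001100110011)·(001100111011101) mod 2 = 0+0+1+0+0+0+1+0+0+0+1+0+0+0+1 mod 2 = 0
  s[2] = (000111100001111)·(001100111011101) mod 2 = 0+0+0+1+0+0+1+0+0+0+0+1+1+0+1 mod 2 = 1
  s[3] = (000000011111111)·(001100111011101) mod 2 = 0+0+0+0+0+0+0+1+1+0+1+1+1+0+1 mod 2 = 0
Syndrome = 0010
Column i of H is the binary representation of i, so the syndrome is the binary index of the flipped bit.
Read s = 0010 with s[0] as LSB: 0·2^0 + 0·2^1 + 1·2^2 + 0·2^3 = 4.
Error is at bit position 4.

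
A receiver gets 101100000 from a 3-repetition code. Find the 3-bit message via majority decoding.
Split into 3-bit blocks and majority-vote each:
  block 1 = 101: 2 ones, 1 zeros → 1
  block 2 = 100: 1 ones, 2 zeros → 0
  block 3 = 000: 0 ones, 3 zeros → 0
Decoded = 100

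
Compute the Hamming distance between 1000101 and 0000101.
XOR = 1000000, count of 1s = 1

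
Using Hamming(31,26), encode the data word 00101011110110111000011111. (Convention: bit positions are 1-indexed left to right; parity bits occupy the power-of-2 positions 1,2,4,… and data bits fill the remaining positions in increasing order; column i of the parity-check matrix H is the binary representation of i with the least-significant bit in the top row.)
Codeword c = d · G (mod 2), d = 00101011110110111000011111:
  c[0] = d·G[:,0] = (00101011110110111000011111)·(11011010101101010101010101) mod 2 = 0+0+0+0+1+0+1+0+1+0+0+1+0+0+0+1+0+0+0+0+0+1+0+1+0+1 mod 2 = 0
  c[1] = d·G[:,1] = (00101011110110111000011111)·(10110110011011001100110011) mod 2 = 0+0+1+0+0+0+1+0+0+1+0+0+1+0+0+0+1+0+0+0+0+1+0+0+1+1 mod 2 = 0
  c[2] = d·G[:,2] = (00101011110110111000011111)·(10000000000000000000000000) mod 2 = 0+0+0+0+0+0+0+0+0+0+0+0+0+0+0+0+0+0+0+0+0+0+0+0+0+0 mod 2 = 0
  c[3] = d·G[:,3] = (00101011110110111000011111)·(01110001111000111100001111) mod 2 = 0+0+1+0+0+0+0+1+1+1+0+0+0+0+1+1+1+0+0+0+0+0+1+1+1+1 mod 2 = 1
  c[4] = d·G[:,4] = (00101011110110111000011111)·(01000000000000000000000000) mod 2 = 0+0+0+0+0+0+0+0+0+0+0+0+0+0+0+0+0+0+0+0+0+0+0+0+0+0 mod 2 = 0
  c[5] = d·G[:,5] = (00101011110110111000011111)·(00100000000000000000000000) mod 2 = 0+0+1+0+0+0+0+0+0+0+0+0+0+0+0+0+0+0+0+0+0+0+0+0+0+0 mod 2 = 1
  c[6] = d·G[:,6] = (00101011110110111000011111)·(00010000000000000000000000) mod 2 = 0+0+0+0+0+0+0+0+0+0+0+0+0+0+0+0+0+0+0+0+0+0+0+0+0+0 mod 2 = 0
  c[7] = d·G[:,7] = (00101011110110111000011111)·(00001111111000000011111111) mod 2 = 0+0+0+0+1+0+1+1+1+1+0+0+0+0+0+0+0+0+0+0+0+1+1+1+1+1 mod 2 = 0
  c[8] = d·G[:,8] = (00101011110110111000011111)·(00001000000000000000000000) mod 2 = 0+0+0+0+1+0+0+0+0+0+0+0+0+0+0+0+0+0+0+0+0+0+0+0+0+0 mod 2 = 1
  c[9] = d·G[:,9] = (00101011110110111000011111)·(00000100000000000000000000) mod 2 = 0+0+0+0+0+0+0+0+0+0+0+0+0+0+0+0+0+0+0+0+0+0+0+0+0+0 mod 2 = 0
  c[10] = d·G[:,10] = (00101011110110111000011111)·(00000010000000000000000000) mod 2 = 0+0+0+0+0+0+1+0+0+0+0+0+0+0+0+0+0+0+0+0+0+0+0+0+0+0 mod 2 = 1
  c[11] = d·G[:,11] = (00101011110110111000011111)·(00000001000000000000000000) mod 2 = 0+0+0+0+0+0+0+1+0+0+0+0+0+0+0+0+0+0+0+0+0+0+0+0+0+0 mod 2 = 1
  c[12] = d·G[:,12] = (00101011110110111000011111)·(00000000100000000000000000) mod 2 = 0+0+0+0+0+0+0+0+1+0+0+0+0+0+0+0+0+0+0+0+0+0+0+0+0+0 mod 2 = 1
  c[13] = d·G[:,13] = (00101011110110111000011111)·(00000000010000000000000000) mod 2 = 0+0+0+0+0+0+0+0+0+1+0+0+0+0+0+0+0+0+0+0+0+0+0+0+0+0 mod 2 = 1
  c[14] = d·G[:,14] = (00101011110110111000011111)·(00000000001000000000000000) mod 2 = 0+0+0+0+0+0+0+0+0+0+0+0+0+0+0+0+0+0+0+0+0+0+0+0+0+0 mod 2 = 0
  c[15] = d·G[:,15] = (00101011110110111000011111)·(00000000000111111111111111) mod 2 = 0+0+0+0+0+0+0+0+0+0+0+1+1+0+1+1+1+0+0+0+0+1+1+1+1+1 mod 2 = 0
  c[16] = d·G[:,16] = (00101011110110111000011111)·(00000000000100000000000000) mod 2 = 0+0+0+0+0+0+0+0+0+0+0+1+0+0+0+0+0+0+0+0+0+0+0+0+0+0 mod 2 = 1
  c[17] = d·G[:,17] = (00101011110110111000011111)·(00000000000010000000000000) mod 2 = 0+0+0+0+0+0+0+0+0+0+0+0+1+0+0+0+0+0+0+0+0+0+0+0+0+0 mod 2 = 1
  c[18] = d·G[:,18] = (00101011110110111000011111)·(00000000000001000000000000) mod 2 = 0+0+0+0+0+0+0+0+0+0+0+0+0+0+0+0+0+0+0+0+0+0+0+0+0+0 mod 2 = 0
  c[19] = d·G[:,19] = (00101011110110111000011111)·(00000000000000100000000000) mod 2 = 0+0+0+0+0+0+0+0+0+0+0+0+0+0+1+0+0+0+0+0+0+0+0+0+0+0 mod 2 = 1
  c[20] = d·G[:,20] = (00101011110110111000011111)·(00000000000000010000000000) mod 2 = 0+0+0+0+0+0+0+0+0+0+0+0+0+0+0+1+0+0+0+0+0+0+0+0+0+0 mod 2 = 1
  c[21] = d·G[:,21] = (00101011110110111000011111)·(00000000000000001000000000) mod 2 = 0+0+0+0+0+0+0+0+0+0+0+0+0+0+0+0+1+0+0+0+0+0+0+0+0+0 mod 2 = 1
  c[22] = d·G[:,22] = (00101011110110111000011111)·(00000000000000000100000000) mod 2 = 0+0+0+0+0+0+0+0+0+0+0+0+0+0+0+0+0+0+0+0+0+0+0+0+0+0 mod 2 = 0
  c[23] = d·G[:,23] = (00101011110110111000011111)·(00000000000000000010000000) mod 2 = 0+0+0+0+0+0+0+0+0+0+0+0+0+0+0+0+0+0+0+0+0+0+0+0+0+0 mod 2 = 0
  c[24] = d·G[:,24] = (00101011110110111000011111)·(00000000000000000001000000) mod 2 = 0+0+0+0+0+0+0+0+0+0+0+0+0+0+0+0+0+0+0+0+0+0+0+0+0+0 mod 2 = 0
  c[25] = d·G[:,25] = (00101011110110111000011111)·(00000000000000000000100000) mod 2 = 0+0+0+0+0+0+0+0+0+0+0+0+0+0+0+0+0+0+0+0+0+0+0+0+0+0 mod 2 = 0
  c[26] = d·G[:,26] = (00101011110110111000011111)·(00000000000000000000010000) mod 2 = 0+0+0+0+0+0+0+0+0+0+0+0+0+0+0+0+0+0+0+0+0+1+0+0+0+0 mod 2 = 1
  c[27] = d·G[:,27] = (00101011110110111000011111)·(00000000000000000000001000) mod 2 = 0+0+0+0+0+0+0+0+0+0+0+0+0+0+0+0+0+0+0+0+0+0+1+0+0+0 mod 2 = 1
  c[28] = d·G[:,28] = (00101011110110111000011111)·(00000000000000000000000100) mod 2 = 0+0+0+0+0+0+0+0+0+0+0+0+0+0+0+0+0+0+0+0+0+0+0+1+0+0 mod 2 = 1
  c[29] = d·G[:,29] = (00101011110110111000011111)·(00000000000000000000000010) mod 2 = 0+0+0+0+0+0+0+0+0+0+0+0+0+0+0+0+0+0+0+0+0+0+0+0+1+0 mod 2 = 1
  c[30] = d·G[:,30] = (00101011110110111000011111)·(00000000000000000000000001) mod 2 = 0+0+0+0+0+0+0+0+0+0+0+0+0+0+0+0+0+0+0+0+0+0+0+0+0+1 mod 2 = 1
Codeword = 0001010010111100110111000011111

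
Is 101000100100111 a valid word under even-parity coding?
Sum of all bits: 1+0+1+0+0+0+1+0+0+1+0+0+1+1+1 = 7; 7 mod 2 = 1. Result is 1 → parity error detected.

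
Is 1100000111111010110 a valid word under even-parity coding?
Sum of all bits: 1+1+0+0+0+0+0+1+1+1+1+1+1+0+1+0+1+1+0 = 11; 11 mod 2 = 1. Result is 1 → parity error detected.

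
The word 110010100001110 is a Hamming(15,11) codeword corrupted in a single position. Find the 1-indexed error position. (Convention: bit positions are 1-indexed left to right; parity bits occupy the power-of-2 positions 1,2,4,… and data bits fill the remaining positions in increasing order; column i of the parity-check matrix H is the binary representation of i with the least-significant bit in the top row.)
Syndrome s = H · r^T (mod 2), r = 110010100001110:
  s[0] = (101010101010101)·(110010100001110) mod 2 = 1+0+0+0+1+0+1+0+0+0+0+0+1+0+0 mod 2 = 0
  s[1] = (011001100110011)·(110010100001110) mod 2 = 0+1+0+0+0+0+1+0+0+0+0+0+0+1+0 mod 2 = 1
  s[2] = (000111100001111)·(110010100001110) mod 2 = 0+0+0+0+1+0+1+0+0+0+0+1+1+1+0 mod 2 = 1
  s[3] = (000000011111111)·(110010100001110) mod 2 = 0+0+0+0+0+0+0+0+0+0+0+1+1+1+0 mod 2 = 1
Syndrome = 0111
Column i of H is the binary representation of i, so the syndrome is the binary index of the flipped bit.
Read s = 0111 with s[0] as LSB: 0·2^0 + 1·2^1 + 1·2^2 + 1·2^3 = 14.
Error is at bit position 14.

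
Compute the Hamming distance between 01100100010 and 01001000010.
XOR = 00101100000, count of 1s = 3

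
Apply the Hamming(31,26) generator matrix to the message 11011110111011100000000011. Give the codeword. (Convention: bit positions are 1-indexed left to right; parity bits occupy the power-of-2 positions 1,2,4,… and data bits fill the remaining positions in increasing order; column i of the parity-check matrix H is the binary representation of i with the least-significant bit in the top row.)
Codeword c = d · G (mod 2), d = 11011110111011100000000011:
  c[0] = d·G[:,0] = (11011110111011100000000011)·(11011010101101010101010101) mod 2 = 1+1+0+1+1+0+1+0+1+0+1+0+0+1+0+0+0+0+0+0+0+0+0+0+0+1 mod 2 = 1
  c[1] = d·G[:,1] = (11011110111011100000000011)·(10110110011011001100110011) mod 2 = 1+0+0+1+0+1+1+0+0+1+1+0+1+1+0+0+0+0+0+0+0+0+0+0+1+1 mod 2 = 0
  c[2] = d·G[:,2] = (11011110111011100000000011)·(10000000000000000000000000) mod 2 = 1+0+0+0+0+0+0+0+0+0+0+0+0+0+0+0+0+0+0+0+0+0+0+0+0+0 mod 2 = 1
  c[3] = d·G[:,3] = (11011110111011100000000011)·(01110001111000111100001111) mod 2 = 0+1+0+1+0+0+0+0+1+1+1+0+0+0+1+0+0+0+0+0+0+0+0+0+1+1 mod 2 = 0
  c[4] = d·G[:,4] = (11011110111011100000000011)·(01000000000000000000000000) mod 2 = 0+1+0+0+0+0+0+0+0+0+0+0+0+0+0+0+0+0+0+0+0+0+0+0+0+0 mod 2 = 1
  c[5] = d·G[:,5] = (11011110111011100000000011)·(00100000000000000000000000) mod 2 = 0+0+0+0+0+0+0+0+0+0+0+0+0+0+0+0+0+0+0+0+0+0+0+0+0+0 mod 2 = 0
  c[6] = d·G[:,6] = (11011110111011100000000011)·(00010000000000000000000000) mod 2 = 0+0+0+1+0+0+0+0+0+0+0+0+0+0+0+0+0+0+0+0+0+0+0+0+0+0 mod 2 = 1
  c[7] = d·G[:,7] = (11011110111011100000000011)·(00001111111000000011111111) mod 2 = 0+0+0+0+1+1+1+0+1+1+1+0+0+0+0+0+0+0+0+0+0+0+0+0+1+1 mod 2 = 0
  c[8] = d·G[:,8] = (11011110111011100000000011)·(00001000000000000000000000) mod 2 = 0+0+0+0+1+0+0+0+0+0+0+0+0+0+0+0+0+0+0+0+0+0+0+0+0+0 mod 2 = 1
  c[9] = d·G[:,9] = (11011110111011100000000011)·(00000100000000000000000000) mod 2 = 0+0+0+0+0+1+0+0+0+0+0+0+0+0+0+0+0+0+0+0+0+0+0+0+0+0 mod 2 = 1
  c[10] = d·G[:,10] = (11011110111011100000000011)·(00000010000000000000000000) mod 2 = 0+0+0+0+0+0+1+0+0+0+0+0+0+0+0+0+0+0+0+0+0+0+0+0+0+0 mod 2 = 1
  c[11] = d·G[:,11] = (11011110111011100000000011)·(00000001000000000000000000) mod 2 = 0+0+0+0+0+0+0+0+0+0+0+0+0+0+0+0+0+0+0+0+0+0+0+0+0+0 mod 2 = 0
  c[12] = d·G[:,12] = (11011110111011100000000011)·(00000000100000000000000000) mod 2 = 0+0+0+0+0+0+0+0+1+0+0+0+0+0+0+0+0+0+0+0+0+0+0+0+0+0 mod 2 = 1
  c[13] = d·G[:,13] = (11011110111011100000000011)·(00000000010000000000000000) mod 2 = 0+0+0+0+0+0+0+0+0+1+0+0+0+0+0+0+0+0+0+0+0+0+0+0+0+0 mod 2 = 1
  c[14] = d·G[:,14] = (11011110111011100000000011)·(00000000001000000000000000) mod 2 = 0+0+0+0+0+0+0+0+0+0+1+0+0+0+0+0+0+0+0+0+0+0+0+0+0+0 mod 2 = 1
  c[15] = d·G[:,15] = (11011110111011100000000011)·(00000000000111111111111111) mod 2 = 0+0+0+0+0+0+0+0+0+0+0+0+1+1+1+0+0+0+0+0+0+0+0+0+1+1 mod 2 = 1
  c[16] = d·G[:,16] = (11011110111011100000000011)·(00000000000100000000000000) mod 2 = 0+0+0+0+0+0+0+0+0+0+0+0+0+0+0+0+0+0+0+0+0+0+0+0+0+0 mod 2 = 0
  c[17] = d·G[:,17] = (11011110111011100000000011)·(00000000000010000000000000) mod 2 = 0+0+0+0+0+0+0+0+0+0+0+0+1+0+0+0+0+0+0+0+0+0+0+0+0+0 mod 2 = 1
  c[18] = d·G[:,18] = (11011110111011100000000011)·(00000000000001000000000000) mod 2 = 0+0+0+0+0+0+0+0+0+0+0+0+0+1+0+0+0+0+0+0+0+0+0+0+0+0 mod 2 = 1
  c[19] = d·G[:,19] = (11011110111011100000000011)·(00000000000000100000000000) mod 2 = 0+0+0+0+0+0+0+0+0+0+0+0+0+0+1+0+0+0+0+0+0+0+0+0+0+0 mod 2 = 1
  c[20] = d·G[:,20] = (11011110111011100000000011)·(00000000000000010000000000) mod 2 = 0+0+0+0+0+0+0+0+0+0+0+0+0+0+0+0+0+0+0+0+0+0+0+0+0+0 mod 2 = 0
  c[21] = d·G[:,21] = (11011110111011100000000011)·(00000000000000001000000000) mod 2 = 0+0+0+0+0+0+0+0+0+0+0+0+0+0+0+0+0+0+0+0+0+0+0+0+0+0 mod 2 = 0
  c[22] = d·G[:,22] = (11011110111011100000000011)·(00000000000000000100000000) mod 2 = 0+0+0+0+0+0+0+0+0+0+0+0+0+0+0+0+0+0+0+0+0+0+0+0+0+0 mod 2 = 0
  c[23] = d·G[:,23] = (11011110111011100000000011)·(00000000000000000010000000) mod 2 = 0+0+0+0+0+0+0+0+0+0+0+0+0+0+0+0+0+0+0+0+0+0+0+0+0+0 mod 2 = 0
  c[24] = d·G[:,24] = (11011110111011100000000011)·(00000000000000000001000000) mod 2 = 0+0+0+0+0+0+0+0+0+0+0+0+0+0+0+0+0+0+0+0+0+0+0+0+0+0 mod 2 = 0
  c[25] = d·G[:,25] = (11011110111011100000000011)·(00000000000000000000100000) mod 2 = 0+0+0+0+0+0+0+0+0+0+0+0+0+0+0+0+0+0+0+0+0+0+0+0+0+0 mod 2 = 0
  c[26] = d·G[:,26] = (11011110111011100000000011)·(00000000000000000000010000) mod 2 = 0+0+0+0+0+0+0+0+0+0+0+0+0+0+0+0+0+0+0+0+0+0+0+0+0+0 mod 2 = 0
  c[27] = d·G[:,27] = (11011110111011100000000011)·(00000000000000000000001000) mod 2 = 0+0+0+0+0+0+0+0+0+0+0+0+0+0+0+0+0+0+0+0+0+0+0+0+0+0 mod 2 = 0
  c[28] = d·G[:,28] = (11011110111011100000000011)·(00000000000000000000000100) mod 2 = 0+0+0+0+0+0+0+0+0+0+0+0+0+0+0+0+0+0+0+0+0+0+0+0+0+0 mod 2 = 0
  c[29] = d·G[:,29] = (11011110111011100000000011)·(00000000000000000000000010) mod 2 = 0+0+0+0+0+0+0+0+0+0+0+0+0+0+0+0+0+0+0+0+0+0+0+0+1+0 mod 2 = 1
  c[30] = d·G[:,30] = (11011110111011100000000011)·(00000000000000000000000001) mod 2 = 0+0+0+0+0+0+0+0+0+0+0+0+0+0+0+0+0+0+0+0+0+0+0+0+0+1 mod 2 = 1
Codeword = 1010101011101111011100000000011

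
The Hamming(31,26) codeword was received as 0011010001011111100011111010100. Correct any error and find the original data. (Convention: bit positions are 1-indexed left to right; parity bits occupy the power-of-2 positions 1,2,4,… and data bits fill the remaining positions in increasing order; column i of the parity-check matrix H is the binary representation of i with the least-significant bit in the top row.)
Syndrome s = H · r^T (mod 2), r = 0011010001011111100011111010100:
  s[0] = (1010101010101010101010101010101)·(0011010001011111100011111010100) mod 2 = 0+0+1+0+0+0+0+0+0+0+0+0+1+0+1+0+1+0+0+0+1+0+1+0+1+0+1+0+1+0+0 mod 2 = 1
  s[1] = (0110011001100110011001100110011)·(0011010001011111100011111010100) mod 2 = 0+0+1+0+0+1+0+0+0+1+0+0+0+1+1+0+0+0+0+0+0+1+1+0+0+0+1+0+0+0+0 mod 2 = 0
  s[2] = (0001111000011110000111100001111)·(0011010001011111100011111010100) mod 2 = 0+0+0+1+0+1+0+0+0+0+0+1+1+1+1+0+0+0+0+0+1+1+1+0+0+0+0+0+1+0+0 mod 2 = 0
  s[3] = (0000000111111110000000011111111)·(0011010001011111100011111010100) mod 2 = 0+0+0+0+0+0+0+0+0+1+0+1+1+1+1+0+0+0+0+0+0+0+0+1+1+0+1+0+1+0+0 mod 2 = 1
  s[4] = (0000000000000001111111111111111)·(0011010001011111100011111010100) mod 2 = 0+0+0+0+0+0+0+0+0+0+0+0+0+0+0+1+1+0+0+0+1+1+1+1+1+0+1+0+1+0+0 mod 2 = 1
Syndrome = 10011
Column 25 of H equals this syndrome → error at bit 25 (1-indexed).
Flip bit 25: 0011010001011111100011111010100 → 0011010001011111100011110010100
Extract data bits at positions {3,5,6,7,9,10,11,12,13,14,15,17,18,19,20,21,22,23,24,25,26,27,28,29,30,31}: 10100101111100011110010100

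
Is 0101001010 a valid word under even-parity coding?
Sum of all bits: 0+1+0+1+0+0+1+0+1+0 = 4; 4 mod 2 = 0. Result is 0 → valid parity.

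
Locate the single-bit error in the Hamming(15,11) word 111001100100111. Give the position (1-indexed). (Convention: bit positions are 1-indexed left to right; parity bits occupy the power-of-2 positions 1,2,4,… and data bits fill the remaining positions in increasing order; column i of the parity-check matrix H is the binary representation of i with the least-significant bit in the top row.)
Syndrome s = H · r^T (mod 2), r = 111001100100111:
  s[0] = (101010101010101)·(111001100100111) mod 2 = 1+0+1+0+0+0+1+0+0+0+0+0+1+0+1 mod 2 = 1
  s[1] = (011001100110011)·(111001100100111) mod 2 = 0+1+1+0+0+1+1+0+0+1+0+0+0+1+1 mod 2 = 1
  s[2] = (000111100001111)·(111001100100111) mod 2 = 0+0+0+0+0+1+1+0+0+0+0+0+1+1+1 mod 2 = 1
  s[3] = (000000011111111)·(111001100100111) mod 2 = 0+0+0+0+0+0+0+0+0+1+0+0+1+1+1 mod 2 = 0
Syndrome = 1110
Column i of H is the binary representation of i, so the syndrome is the binary index of the flipped bit.
Read s = 1110 with s[0] as LSB: 1·2^0 + 1·2^1 + 1·2^2 + 0·2^3 = 7.
Error is at bit position 7.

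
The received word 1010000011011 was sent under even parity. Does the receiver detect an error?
Sum of received bits: 1+0+1+0+0+0+0+0+1+1+0+1+1 = 6; 6 mod 2 = 0. Result is 0 → no error detected.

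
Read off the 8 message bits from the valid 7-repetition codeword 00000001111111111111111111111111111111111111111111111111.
Split into 7-bit blocks: 0000000 1111111 1111111 1111111 1111111 1111111 1111111 1111111
Data = 01111111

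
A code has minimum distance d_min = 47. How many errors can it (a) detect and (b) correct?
(a) Detection requires d_min ≥ e+1, so e ≤ d_min − 1 = 46.
(b) Correction requires d_min ≥ 2t+1, so t ≤ ⌊(d_min − 1)/2⌋ = ⌊46/2⌋ = 23.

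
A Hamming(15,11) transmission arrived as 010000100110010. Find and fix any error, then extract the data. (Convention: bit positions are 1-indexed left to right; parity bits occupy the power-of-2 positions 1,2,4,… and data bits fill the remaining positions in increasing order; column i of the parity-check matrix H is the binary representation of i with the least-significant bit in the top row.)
Syndrome s = H · r^T (mod 2), r = 010000100110010:
  s[0] = (101010101010101)·(010000100110010) mod 2 = 0+0+0+0+0+0+1+0+0+0+1+0+0+0+0 mod 2 = 0
  s[1] = (011001100110011)·(010000100110010) mod 2 = 0+1+0+0+0+0+1+0+0+1+1+0+0+1+0 mod 2 = 1
  s[2] = (000111100001111)·(010000100110010) mod 2 = 0+0+0+0+0+0+1+0+0+0+0+0+0+1+0 mod 2 = 0
  s[3] = (000000011111111)·(010000100110010) mod 2 = 0+0+0+0+0+0+0+0+0+1+1+0+0+1+0 mod 2 = 1
Syndrome = 0101
Column 10 of H equals this syndrome → error at bit 10 (1-indexed).
Flip bit 10: 010000100110010 → 010000100010010
Extract data bits at positions {3,5,6,7,9,10,11,12,13,14,15}: 00010010010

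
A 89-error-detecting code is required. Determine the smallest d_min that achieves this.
Detecting e errors requires d_min ≥ e + 1 = 89 + 1 = 90.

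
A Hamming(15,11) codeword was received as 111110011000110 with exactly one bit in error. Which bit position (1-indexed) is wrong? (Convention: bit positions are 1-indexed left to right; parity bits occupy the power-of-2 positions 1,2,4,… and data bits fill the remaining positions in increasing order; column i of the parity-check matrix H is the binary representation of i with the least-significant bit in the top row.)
Syndrome s = H · r^T (mod 2), r = 111110011000110:
  s[0] = (101010101010101)·(111110011000110) mod 2 = 1+0+1+0+1+0+0+0+1+0+0+0+1+0+0 mod 2 = 1
  s[1] = (011001100110011)·(111110011000110) mod 2 = 0+1+1+0+0+0+0+0+0+0+0+0+0+1+0 mod 2 = 1
  s[2] = (000111100001111)·(111110011000110) mod 2 = 0+0+0+1+1+0+0+0+0+0+0+0+1+1+0 mod 2 = 0
  s[3] = (000000011111111)·(111110011000110) mod 2 = 0+0+0+0+0+0+0+1+1+0+0+0+1+1+0 mod 2 = 0
Syndrome = 1100
Column i of H is the binary representation of i, so the syndrome is the binary index of the flipped bit.
Read s = 1100 with s[0] as LSB: 1·2^0 + 1·2^1 + 0·2^2 + 0·2^3 = 3.
Error is at bit position 3.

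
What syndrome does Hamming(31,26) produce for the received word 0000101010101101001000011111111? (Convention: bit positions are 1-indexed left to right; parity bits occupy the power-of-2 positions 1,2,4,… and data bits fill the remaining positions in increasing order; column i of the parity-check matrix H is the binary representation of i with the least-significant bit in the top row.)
Syndrome s = H · r^T (mod 2), r = 0000101010101101001000011111111:
  s[0] = (1010101010101010101010101010101)·(0000101010101101001000011111111) mod 2 = 0+0+0+0+1+0+1+0+1+0+1+0+1+0+0+0+0+0+1+0+0+0+0+0+1+0+1+0+1+0+1 mod 2 = 0
  s[1] = (0110011001100110011001100110011)·(0000101010101101001000011111111) mod 2 = 0+0+0+0+0+0+1+0+0+0+1+0+0+1+0+0+0+0+1+0+0+0+0+0+0+1+1+0+0+1+1 mod 2 = 0
  s[2] = (0001111000011110000111100001111)·(0000101010101101001000011111111) mod 2 = 0+0+0+0+1+0+1+0+0+0+0+0+1+1+0+0+0+0+0+0+0+0+0+0+0+0+0+1+1+1+1 mod 2 = 0
  s[3] = (0000000111111110000000011111111)·(0000101010101101001000011111111) mod 2 = 0+0+0+0+0+0+0+0+1+0+1+0+1+1+0+0+0+0+0+0+0+0+0+1+1+1+1+1+1+1+1 mod 2 = 0
  s[4] = (0000000000000001111111111111111)·(0000101010101101001000011111111) mod 2 = 0+0+0+0+0+0+0+0+0+0+0+0+0+0+0+1+0+0+1+0+0+0+0+1+1+1+1+1+1+1+1 mod 2 = 0
Syndrome = 00000
s = 0: no error detected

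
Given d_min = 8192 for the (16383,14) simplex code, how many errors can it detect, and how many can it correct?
Detection only: up to d_min − 1 = 8191 errors.
Correction: up to ⌊(d_min − 1)/2⌋ = ⌊8191/2⌋ = 4095 errors.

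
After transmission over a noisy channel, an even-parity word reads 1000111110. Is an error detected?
Sum of received bits: 1+0+0+0+1+1+1+1+1+0 = 6; 6 mod 2 = 0. Result is 0 → no error detected.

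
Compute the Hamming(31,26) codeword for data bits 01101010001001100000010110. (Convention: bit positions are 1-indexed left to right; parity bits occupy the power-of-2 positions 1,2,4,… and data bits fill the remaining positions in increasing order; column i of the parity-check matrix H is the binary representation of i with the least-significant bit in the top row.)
Codeword c = d · G (mod 2), d = 01101010001001100000010110:
  c[0] = d·G[:,0] = (01101010001001100000010110)·(11011010101101010101010101) mod 2 = 0+1+0+0+1+0+1+0+0+0+1+0+0+1+0+0+0+0+0+0+0+1+0+1+0+0 mod 2 = 1
  c[1] = d·G[:,1] = (01101010001001100000010110)·(10110110011011001100110011) mod 2 = 0+0+1+0+0+0+1+0+0+0+1+0+0+1+0+0+0+0+0+0+0+1+0+0+1+0 mod 2 = 0
  c[2] = d·G[:,2] = (01101010001001100000010110)·(10000000000000000000000000) mod 2 = 0+0+0+0+0+0+0+0+0+0+0+0+0+0+0+0+0+0+0+0+0+0+0+0+0+0 mod 2 = 0
  c[3] = d·G[:,3] = (01101010001001100000010110)·(01110001111000111100001111) mod 2 = 0+1+1+0+0+0+0+0+0+0+1+0+0+0+1+0+0+0+0+0+0+0+0+1+1+0 mod 2 = 0
  c[4] = d·G[:,4] = (01101010001001100000010110)·(01000000000000000000000000) mod 2 = 0+1+0+0+0+0+0+0+0+0+0+0+0+0+0+0+0+0+0+0+0+0+0+0+0+0 mod 2 = 1
  c[5] = d·G[:,5] = (01101010001001100000010110)·(00100000000000000000000000) mod 2 = 0+0+1+0+0+0+0+0+0+0+0+0+0+0+0+0+0+0+0+0+0+0+0+0+0+0 mod 2 = 1
  c[6] = d·G[:,6] = (01101010001001100000010110)·(00010000000000000000000000) mod 2 = 0+0+0+0+0+0+0+0+0+0+0+0+0+0+0+0+0+0+0+0+0+0+0+0+0+0 mod 2 = 0
  c[7] = d·G[:,7] = (01101010001001100000010110)·(00001111111000000011111111) mod 2 = 0+0+0+0+1+0+1+0+0+0+1+0+0+0+0+0+0+0+0+0+0+1+0+1+1+0 mod 2 = 0
  c[8] = d·G[:,8] = (01101010001001100000010110)·(00001000000000000000000000) mod 2 = 0+0+0+0+1+0+0+0+0+0+0+0+0+0+0+0+0+0+0+0+0+0+0+0+0+0 mod 2 = 1
  c[9] = d·G[:,9] = (01101010001001100000010110)·(00000100000000000000000000) mod 2 = 0+0+0+0+0+0+0+0+0+0+0+0+0+0+0+0+0+0+0+0+0+0+0+0+0+0 mod 2 = 0
  c[10] = d·G[:,10] = (01101010001001100000010110)·(00000010000000000000000000) mod 2 = 0+0+0+0+0+0+1+0+0+0+0+0+0+0+0+0+0+0+0+0+0+0+0+0+0+0 mod 2 = 1
  c[11] = d·G[:,11] = (01101010001001100000010110)·(00000001000000000000000000) mod 2 = 0+0+0+0+0+0+0+0+0+0+0+0+0+0+0+0+0+0+0+0+0+0+0+0+0+0 mod 2 = 0
  c[12] = d·G[:,12] = (01101010001001100000010110)·(00000000100000000000000000) mod 2 = 0+0+0+0+0+0+0+0+0+0+0+0+0+0+0+0+0+0+0+0+0+0+0+0+0+0 mod 2 = 0
  c[13] = d·G[:,13] = (01101010001001100000010110)·(00000000010000000000000000) mod 2 = 0+0+0+0+0+0+0+0+0+0+0+0+0+0+0+0+0+0+0+0+0+0+0+0+0+0 mod 2 = 0
  c[14] = d·G[:,14] = (01101010001001100000010110)·(00000000001000000000000000) mod 2 = 0+0+0+0+0+0+0+0+0+0+1+0+0+0+0+0+0+0+0+0+0+0+0+0+0+0 mod 2 = 1
  c[15] = d·G[:,15] = (01101010001001100000010110)·(00000000000111111111111111) mod 2 = 0+0+0+0+0+0+0+0+0+0+0+0+0+1+1+0+0+0+0+0+0+1+0+1+1+0 mod 2 = 1
  c[16] = d·G[:,16] = (01101010001001100000010110)·(00000000000100000000000000) mod 2 = 0+0+0+0+0+0+0+0+0+0+0+0+0+0+0+0+0+0+0+0+0+0+0+0+0+0 mod 2 = 0
  c[17] = d·G[:,17] = (01101010001001100000010110)·(00000000000010000000000000) mod 2 = 0+0+0+0+0+0+0+0+0+0+0+0+0+0+0+0+0+0+0+0+0+0+0+0+0+0 mod 2 = 0
  c[18] = d·G[:,18] = (01101010001001100000010110)·(00000000000001000000000000) mod 2 = 0+0+0+0+0+0+0+0+0+0+0+0+0+1+0+0+0+0+0+0+0+0+0+0+0+0 mod 2 = 1
  c[19] = d·G[:,19] = (01101010001001100000010110)·(00000000000000100000000000) mod 2 = 0+0+0+0+0+0+0+0+0+0+0+0+0+0+1+0+0+0+0+0+0+0+0+0+0+0 mod 2 = 1
  c[20] = d·G[:,20] = (01101010001001100000010110)·(00000000000000010000000000) mod 2 = 0+0+0+0+0+0+0+0+0+0+0+0+0+0+0+0+0+0+0+0+0+0+0+0+0+0 mod 2 = 0
  c[21] = d·G[:,21] = (01101010001001100000010110)·(00000000000000001000000000) mod 2 = 0+0+0+0+0+0+0+0+0+0+0+0+0+0+0+0+0+0+0+0+0+0+0+0+0+0 mod 2 = 0
  c[22] = d·G[:,22] = (01101010001001100000010110)·(00000000000000000100000000) mod 2 = 0+0+0+0+0+0+0+0+0+0+0+0+0+0+0+0+0+0+0+0+0+0+0+0+0+0 mod 2 = 0
  c[23] = d·G[:,23] = (01101010001001100000010110)·(00000000000000000010000000) mod 2 = 0+0+0+0+0+0+0+0+0+0+0+0+0+0+0+0+0+0+0+0+0+0+0+0+0+0 mod 2 = 0
  c[24] = d·G[:,24] = (01101010001001100000010110)·(00000000000000000001000000) mod 2 = 0+0+0+0+0+0+0+0+0+0+0+0+0+0+0+0+0+0+0+0+0+0+0+0+0+0 mod 2 = 0
  c[25] = d·G[:,25] = (01101010001001100000010110)·(00000000000000000000100000) mod 2 = 0+0+0+0+0+0+0+0+0+0+0+0+0+0+0+0+0+0+0+0+0+0+0+0+0+0 mod 2 = 0
  c[26] = d·G[:,26] = (01101010001001100000010110)·(00000000000000000000010000) mod 2 = 0+0+0+0+0+0+0+0+0+0+0+0+0+0+0+0+0+0+0+0+0+1+0+0+0+0 mod 2 = 1
  c[27] = d·G[:,27] = (01101010001001100000010110)·(00000000000000000000001000) mod 2 = 0+0+0+0+0+0+0+0+0+0+0+0+0+0+0+0+0+0+0+0+0+0+0+0+0+0 mod 2 = 0
  c[28] = d·G[:,28] = (01101010001001100000010110)·(00000000000000000000000100) mod 2 = 0+0+0+0+0+0+0+0+0+0+0+0+0+0+0+0+0+0+0+0+0+0+0+1+0+0 mod 2 = 1
  c[29] = d·G[:,29] = (01101010001001100000010110)·(00000000000000000000000010) mod 2 = 0+0+0+0+0+0+0+0+0+0+0+0+0+0+0+0+0+0+0+0+0+0+0+0+1+0 mod 2 = 1
  c[30] = d·G[:,30] = (01101010001001100000010110)·(00000000000000000000000001) mod 2 = 0+0+0+0+0+0+0+0+0+0+0+0+0+0+0+0+0+0+0+0+0+0+0+0+0+0 mod 2 = 0
Codeword = 1000110010100011001100000010110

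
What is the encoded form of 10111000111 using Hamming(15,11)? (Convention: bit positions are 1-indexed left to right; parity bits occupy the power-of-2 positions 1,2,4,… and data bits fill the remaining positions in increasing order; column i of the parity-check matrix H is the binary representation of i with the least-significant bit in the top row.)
Codeword c = d · G (mod 2), d = 10111000111:
  c[0] = d·G[:,0] = (10111000111)·(11011010101) mod 2 = 1+0+0+1+1+0+0+0+1+0+1 mod 2 = 1
  c[1] = d·G[:,1] = (10111000111)·(10110110011) mod 2 = 1+0+1+1+0+0+0+0+0+1+1 mod 2 = 1
  c[2] = d·G[:,2] = (10111000111)·(10000000000) mod 2 = 1+0+0+0+0+0+0+0+0+0+0 mod 2 = 1
  c[3] = d·G[:,3] = (10111000111)·(01110001111) mod 2 = 0+0+1+1+0+0+0+0+1+1+1 mod 2 = 1
  c[4] = d·G[:,4] = (10111000111)·(01000000000) mod 2 = 0+0+0+0+0+0+0+0+0+0+0 mod 2 = 0
  c[5] = d·G[:,5] = (10111000111)·(00100000000) mod 2 = 0+0+1+0+0+0+0+0+0+0+0 mod 2 = 1
  c[6] = d·G[:,6] = (10111000111)·(00010000000) mod 2 = 0+0+0+1+0+0+0+0+0+0+0 mod 2 = 1
  c[7] = d·G[:,7] = (10111000111)·(00001111111) mod 2 = 0+0+0+0+1+0+0+0+1+1+1 mod 2 = 0
  c[8] = d·G[:,8] = (10111000111)·(00001000000) mod 2 = 0+0+0+0+1+0+0+0+0+0+0 mod 2 = 1
  c[9] = d·G[:,9] = (10111000111)·(00000100000) mod 2 = 0+0+0+0+0+0+0+0+0+0+0 mod 2 = 0
  c[10] = d·G[:,10] = (10111000111)·(00000010000) mod 2 = 0+0+0+0+0+0+0+0+0+0+0 mod 2 = 0
  c[11] = d·G[:,11] = (10111000111)·(00000001000) mod 2 = 0+0+0+0+0+0+0+0+0+0+0 mod 2 = 0
  c[12] = d·G[:,12] = (10111000111)·(00000000100) mod 2 = 0+0+0+0+0+0+0+0+1+0+0 mod 2 = 1
  c[13] = d·G[:,13] = (10111000111)·(00000000010) mod 2 = 0+0+0+0+0+0+0+0+0+1+0 mod 2 = 1
  c[14] = d·G[:,14] = (10111000111)·(00000000001) mod 2 = 0+0+0+0+0+0+0+0+0+0+1 mod 2 = 1
Codeword = 111101101000111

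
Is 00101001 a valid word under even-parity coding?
Sum of all bits: 0+0+1+0+1+0+0+1 = 3; 3 mod 2 = 1. Result is 1 → parity error detected.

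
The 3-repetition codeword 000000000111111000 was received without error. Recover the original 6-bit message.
Split into 3-bit blocks: 000 000 000 111 111 000
Data = 000110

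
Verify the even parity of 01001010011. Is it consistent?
Sum of all bits: 0+1+0+0+1+0+1+0+0+1+1 = 5; 5 mod 2 = 1. Result is 1 → parity error detected.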